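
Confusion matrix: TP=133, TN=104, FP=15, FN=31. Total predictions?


Total = TP + TN + FP + FN
= 133 + 104 + 15 + 31
= 283
(Predicted positive: 148, predicted negative: 135)

283


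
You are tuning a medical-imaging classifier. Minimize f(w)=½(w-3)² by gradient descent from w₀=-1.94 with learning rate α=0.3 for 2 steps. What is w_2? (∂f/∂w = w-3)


step 1: grad = -1.94-3 = -4.94; w = -1.94 - 0.3·(-4.94) = -0.458
step 2: grad = -0.458-3 = -3.458; w = -0.458 - 0.3·(-3.458) = 0.5794

0.5794


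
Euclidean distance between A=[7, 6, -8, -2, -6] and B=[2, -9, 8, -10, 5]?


d = √((7-2)² + (6+ 9)² + (-8-8)² + (-2+ 10)² + (-6-5)²)
  = √(25 + 225 + 256 + 64 + 121)
  = √691 = 26.2869

26.2869


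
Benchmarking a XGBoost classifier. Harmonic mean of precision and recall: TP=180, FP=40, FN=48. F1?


Precision = 180/220 = 0.8182
Recall = 180/228 = 0.7895
F1 = 2·P·R/(P+R) = 2·TP/(2·TP+FP+FN) = 360/(360+40+48) = 360/448 = 0.8036

0.8036


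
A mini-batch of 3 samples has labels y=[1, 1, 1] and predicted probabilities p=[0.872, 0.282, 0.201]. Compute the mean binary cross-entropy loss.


L[0] = -ln(0.872) = 0.137
L[1] = -ln(0.282) = 1.2658
L[2] = -ln(0.201) = 1.6045
mean = (0.137 + 1.2658 + 1.6045)/3 = 1.0024

1.0024


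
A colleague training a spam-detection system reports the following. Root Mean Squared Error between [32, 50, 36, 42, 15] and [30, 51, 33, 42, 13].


MSE = 18/5 = 3.6
RMSE = √(18/5) = 1.8974

1.8974


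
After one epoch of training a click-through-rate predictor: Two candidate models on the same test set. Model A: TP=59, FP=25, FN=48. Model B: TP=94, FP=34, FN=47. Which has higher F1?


Model A: P=59/84=0.7024, R=59/107=0.5514, F1=2PR/(P+R)=2TP/(2TP+FP+FN)=118/191=0.6178
Model B: P=94/128=0.7344, R=94/141=0.6667, F1=2PR/(P+R)=2TP/(2TP+FP+FN)=188/269=0.6989
0.6178 < 0.6989 → Model B

Model B


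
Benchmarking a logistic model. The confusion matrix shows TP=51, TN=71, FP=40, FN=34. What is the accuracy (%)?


Accuracy = (TP+TN)/(TP+TN+FP+FN)
= (51+71)/(196)
= 122/196 = 62.24%

62.24%


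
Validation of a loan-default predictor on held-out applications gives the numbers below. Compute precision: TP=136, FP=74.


Precision = TP/(TP+FP)
= 136/(136+74)
= 136/210 = 64.76%

64.76%


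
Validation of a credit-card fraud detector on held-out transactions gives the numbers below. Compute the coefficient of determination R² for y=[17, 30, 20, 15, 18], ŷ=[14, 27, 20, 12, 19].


ȳ = 20
SS_res = Σ(y-ŷ)² = 28
SS_tot = Σ(y-ȳ)² = 138
R² = 1 - SS_res/SS_tot = 1 - 0.2029 = 0.7971

0.7971


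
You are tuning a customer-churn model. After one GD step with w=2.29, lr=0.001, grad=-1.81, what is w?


w_new = w - α·∇
= 2.29 - 0.001·-1.81
= 2.29 + 0.00181
= 2.29181

2.29181


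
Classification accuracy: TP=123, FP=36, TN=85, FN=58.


Accuracy = (TP+TN)/(TP+TN+FP+FN)
= (123+85)/(302)
= 208/302 = 68.87%

68.87%


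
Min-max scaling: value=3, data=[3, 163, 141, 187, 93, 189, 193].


min=3, max=193
(3-3)/(193-3) = 0/190 = 0.0

0.0


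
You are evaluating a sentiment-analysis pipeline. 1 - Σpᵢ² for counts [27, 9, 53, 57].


Probabilities: [27/146, 9/146, 53/146, 57/146] ≈ [0.1849, 0.0616, 0.363, 0.3904]
Σpᵢ² = (729 + 81 + 2809 + 3249)/146² = 6868/21316
Gini = 1 - Σpᵢ² = 1 - 6868/21316 = 0.6778

0.6778


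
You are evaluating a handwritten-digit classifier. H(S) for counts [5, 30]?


Probabilities: [5/35, 30/35] ≈ [0.1429, 0.8571]
H = -((5/35)·log₂(5/35) + (30/35)·log₂(30/35))
  = 0.5917 bits

0.5917 bits


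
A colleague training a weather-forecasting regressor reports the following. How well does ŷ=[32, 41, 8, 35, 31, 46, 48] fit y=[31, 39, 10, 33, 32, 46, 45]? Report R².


ȳ = 33.7143
SS_res = Σ(y-ŷ)² = 23
SS_tot = Σ(y-ȳ)² = 879.43
R² = 1 - SS_res/SS_tot = 1 - 0.0262 = 0.9738

0.9738


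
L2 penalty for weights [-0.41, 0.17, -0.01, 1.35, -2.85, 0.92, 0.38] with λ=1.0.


‖w‖₂² = (-0.41)² + (0.17)² + (-0.01)² + (1.35)² + (-2.85)² + (0.92)² + (0.38)²
     = 0.1681 + 0.0289 + 0.0001 + 1.8225 + 8.1225 + 0.8464 + 0.1444
     = 11.1329
λ·‖w‖₂² = 1.0·11.1329 = 11.1329

11.1329


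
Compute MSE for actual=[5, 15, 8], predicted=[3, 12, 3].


Squared errors: (5-3)²=4, (15-12)²=9, (8-3)²=25
Sum = 38
MSE = 38/3 = 38/3

38/3


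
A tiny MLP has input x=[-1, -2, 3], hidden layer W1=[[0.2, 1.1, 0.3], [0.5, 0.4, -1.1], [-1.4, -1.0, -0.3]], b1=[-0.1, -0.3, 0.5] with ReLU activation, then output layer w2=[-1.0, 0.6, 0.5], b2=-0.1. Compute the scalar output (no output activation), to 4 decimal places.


z1[0] = (0.2)·(-1) + (1.1)·(-2) + (0.3)·(3) - 0.1 = -1.6
z1[1] = (0.5)·(-1) + (0.4)·(-2) + (-1.1)·(3) - 0.3 = -4.9
z1[2] = (-1.4)·(-1) + (-1.0)·(-2) + (-0.3)·(3) + 0.5 = 3.0
h = ReLU(z1) = [0.0, 0.0, 3.0]
output = (-1.0)·(0.0) + (0.6)·(0.0) + (0.5)·(3.0) - 0.1 = 1.4

1.4


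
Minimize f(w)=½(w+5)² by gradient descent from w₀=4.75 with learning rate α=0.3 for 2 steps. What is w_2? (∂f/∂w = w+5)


step 1: grad = 4.75+5 = 9.75; w = 4.75 - 0.3·(9.75) = 1.825
step 2: grad = 1.825+5 = 6.825; w = 1.825 - 0.3·(6.825) = -0.2225

-0.2225


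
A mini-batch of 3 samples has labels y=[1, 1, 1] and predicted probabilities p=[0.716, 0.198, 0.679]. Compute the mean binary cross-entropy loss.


L[0] = -ln(0.716) = 0.3341
L[1] = -ln(0.198) = 1.6195
L[2] = -ln(0.679) = 0.3871
mean = (0.3341 + 1.6195 + 0.3871)/3 = 0.7802

0.7802


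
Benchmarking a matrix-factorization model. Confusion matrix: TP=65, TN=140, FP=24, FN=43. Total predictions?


Total = TP + TN + FP + FN
= 65 + 140 + 24 + 43
= 272
(Predicted positive: 89, predicted negative: 183)

272


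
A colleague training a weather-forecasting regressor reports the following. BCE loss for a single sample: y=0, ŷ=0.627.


BCE = -[y·ln(p) + (1-y)·ln(1-p)]
= -0 - 1·ln(1-0.627)
= -ln(0.373) = 0.9862

0.9862


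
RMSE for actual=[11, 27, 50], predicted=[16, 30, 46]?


MSE = 50/3 = 16.6667
RMSE = √(50/3) = 4.0825

4.0825


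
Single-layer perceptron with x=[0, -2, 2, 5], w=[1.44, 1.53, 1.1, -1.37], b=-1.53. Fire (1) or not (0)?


z = (0)·(1.44) + (-2)·(1.53) + (2)·(1.1) + (5)·(-1.37) - 1.53
  = -9.24
step(z) = 0 (z<0)

0


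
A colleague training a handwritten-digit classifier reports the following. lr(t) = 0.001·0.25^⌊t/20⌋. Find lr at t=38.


n_drops = ⌊38/20⌋ = 1
lr = 0.001·0.25^1 = 0.001·0.25 = 0.00025

0.00025


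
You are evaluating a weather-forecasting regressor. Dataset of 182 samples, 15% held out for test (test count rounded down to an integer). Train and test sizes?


Test = ⌊182·15/100⌋ = 27
Train = 182 - 27 = 155

Train: 155, Test: 27


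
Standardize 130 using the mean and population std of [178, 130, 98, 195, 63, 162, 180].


μ = 143.7143, σ = 45.118
z = (130 - 143.7143)/45.118 = -0.304

-0.304


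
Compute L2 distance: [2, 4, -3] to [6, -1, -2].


d = √((2-6)² + (4+ 1)² + (-3+ 2)²)
  = √(16 + 25 + 1)
  = √42 = 6.4807

6.4807


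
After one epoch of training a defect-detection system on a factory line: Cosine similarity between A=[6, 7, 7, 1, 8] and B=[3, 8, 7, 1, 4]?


A·B = 6·3 + 7·8 + 7·7 + 1·1 + 8·4 = 156
‖A‖ = √199 = 14.1067, ‖B‖ = √139 = 11.7898
cos = 156/(√199·√139) = 156/√27661 = 0.938

0.938


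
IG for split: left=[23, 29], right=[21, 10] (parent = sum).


Parent = [44, 39], H_parent = 0.9974
H_left = 0.9904 (n=52), H_right = 0.9072 (n=31)
H_children = (52/83)·0.9904 + (31/83)·0.9072 = 0.9593
IG = 0.9974 - 0.9593 = 0.0381

0.0381


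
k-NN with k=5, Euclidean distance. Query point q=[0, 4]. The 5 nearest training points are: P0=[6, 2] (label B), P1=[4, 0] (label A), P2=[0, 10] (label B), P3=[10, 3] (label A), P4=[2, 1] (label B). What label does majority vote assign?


d(q,P0) = 6.3246  (label B)
d(q,P1) = 5.6569  (label A)
d(q,P2) = 6.0  (label B)
d(q,P3) = 10.0499  (label A)
d(q,P4) = 3.6056  (label B)
Votes: A=2, B=3
Majority → B

B


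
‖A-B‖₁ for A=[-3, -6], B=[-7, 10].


d = |-3+ 7| + |-6-10|
  = 4 + 16
  = 20

20


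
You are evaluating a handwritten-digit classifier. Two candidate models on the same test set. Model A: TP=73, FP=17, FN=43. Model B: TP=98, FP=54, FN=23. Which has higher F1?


Model A: P=73/90=0.8111, R=73/116=0.6293, F1=2PR/(P+R)=2TP/(2TP+FP+FN)=146/206=0.7087
Model B: P=98/152=0.6447, R=98/121=0.8099, F1=2PR/(P+R)=2TP/(2TP+FP+FN)=196/273=0.7179
0.7087 < 0.7179 → Model B

Model B


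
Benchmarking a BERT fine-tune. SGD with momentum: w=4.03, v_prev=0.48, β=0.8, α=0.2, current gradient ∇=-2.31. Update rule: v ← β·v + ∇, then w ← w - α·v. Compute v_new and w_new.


v_new = 0.8·0.48 - 2.31 = 0.384 - 2.31 = -1.926
w_new = 4.03 - 0.2·-1.926 = 4.03 + 0.3852 = 4.4152

v_new=-1.926, w_new=4.4152


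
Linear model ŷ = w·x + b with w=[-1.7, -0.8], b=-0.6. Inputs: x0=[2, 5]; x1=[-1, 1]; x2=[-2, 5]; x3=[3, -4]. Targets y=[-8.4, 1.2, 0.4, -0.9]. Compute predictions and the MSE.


ŷ0 = (-1.7)·(2) + (-0.8)·(5) - 0.6 = -8.0
ŷ1 = (-1.7)·(-1) + (-0.8)·(1) - 0.6 = 0.3
ŷ2 = (-1.7)·(-2) + (-0.8)·(5) - 0.6 = -1.2
ŷ3 = (-1.7)·(3) + (-0.8)·(-4) - 0.6 = -2.5
errors² = [0.16, 0.81, 2.56, 2.56]
MSE = 6.0900/4 = 1.5225

1.5225


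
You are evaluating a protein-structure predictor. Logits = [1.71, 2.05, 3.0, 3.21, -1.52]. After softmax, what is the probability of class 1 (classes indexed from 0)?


Exponentials: e^1.71=5.529, e^2.05=7.7679, e^3.0=20.0855, e^3.21=24.7791, e^-1.52=0.2187
Sum = 58.3802
Softmax = [0.0947, 0.1331, 0.344, 0.4244, 0.0037]
p[1] = 7.7679/58.3802 = 0.1331

0.1331


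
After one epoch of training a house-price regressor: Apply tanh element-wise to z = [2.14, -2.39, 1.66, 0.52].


tanh(2.14) = 0.9727
tanh(-2.39) = -0.9833
tanh(1.66) = 0.9302
tanh(0.52) = 0.4777
result = [0.9727, -0.9833, 0.9302, 0.4777]

[0.9727, -0.9833, 0.9302, 0.4777]


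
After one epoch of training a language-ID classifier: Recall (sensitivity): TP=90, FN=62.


Recall = TP/(TP+FN)
= 90/(90+62)
= 90/152 = 59.21%

59.21%


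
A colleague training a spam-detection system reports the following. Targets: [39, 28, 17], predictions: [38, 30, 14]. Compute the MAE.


Absolute errors: |39-38|=1, |28-30|=2, |17-14|=3
Sum = 6
MAE = 6/3 = 2

2


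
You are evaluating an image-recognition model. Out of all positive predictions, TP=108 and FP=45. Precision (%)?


Precision = TP/(TP+FP)
= 108/(108+45)
= 108/153 = 70.59%

70.59%


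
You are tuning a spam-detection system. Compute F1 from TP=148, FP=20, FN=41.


Precision = 148/168 = 0.881
Recall = 148/189 = 0.7831
F1 = 2·P·R/(P+R) = 2·TP/(2·TP+FP+FN) = 296/(296+20+41) = 296/357 = 0.8291

0.8291


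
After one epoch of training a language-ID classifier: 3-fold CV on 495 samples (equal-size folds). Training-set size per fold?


Fold size = 495/3 = 165
Training per fold = 495 - 165 = 330

330


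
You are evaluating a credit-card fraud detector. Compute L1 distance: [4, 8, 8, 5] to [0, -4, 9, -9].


d = |4-0| + |8+ 4| + |8-9| + |5+ 9|
  = 4 + 12 + 1 + 14
  = 31

31


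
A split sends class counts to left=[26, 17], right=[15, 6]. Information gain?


Parent = [41, 23], H_parent = 0.9422
H_left = 0.9682 (n=43), H_right = 0.8631 (n=21)
H_children = (43/64)·0.9682 + (21/64)·0.8631 = 0.9337
IG = 0.9422 - 0.9337 = 0.0085

0.0085


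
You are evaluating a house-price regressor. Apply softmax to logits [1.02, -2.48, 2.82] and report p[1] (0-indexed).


Exponentials: e^1.02=2.7732, e^-2.48=0.0837, e^2.82=16.7769
Sum = 19.6338
Softmax = [0.1412, 0.0043, 0.8545]
p[1] = 0.0837/19.6338 = 0.0043

0.0043


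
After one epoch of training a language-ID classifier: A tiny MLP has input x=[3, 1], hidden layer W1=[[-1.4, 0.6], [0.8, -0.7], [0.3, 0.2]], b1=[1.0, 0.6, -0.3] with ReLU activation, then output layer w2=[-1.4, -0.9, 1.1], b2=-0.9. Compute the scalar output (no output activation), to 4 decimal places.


z1[0] = (-1.4)·(3) + (0.6)·(1) + 1.0 = -2.6
z1[1] = (0.8)·(3) + (-0.7)·(1) + 0.6 = 2.3
z1[2] = (0.3)·(3) + (0.2)·(1) - 0.3 = 0.8
h = ReLU(z1) = [0.0, 2.3, 0.8]
output = (-1.4)·(0.0) + (-0.9)·(2.3) + (1.1)·(0.8) - 0.9 = -2.09

-2.09


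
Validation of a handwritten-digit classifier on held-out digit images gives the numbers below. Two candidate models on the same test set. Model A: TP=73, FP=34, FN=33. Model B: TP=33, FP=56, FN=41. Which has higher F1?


Model A: P=73/107=0.6822, R=73/106=0.6887, F1=2PR/(P+R)=2TP/(2TP+FP+FN)=146/213=0.6854
Model B: P=33/89=0.3708, R=33/74=0.4459, F1=2PR/(P+R)=2TP/(2TP+FP+FN)=66/163=0.4049
0.6854 > 0.4049 → Model A

Model A


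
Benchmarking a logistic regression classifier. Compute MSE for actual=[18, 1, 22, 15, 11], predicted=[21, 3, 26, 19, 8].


Squared errors: (18-21)²=9, (1-3)²=4, (22-26)²=16, (15-19)²=16, (11-8)²=9
Sum = 54
MSE = 54/5 = 54/5

54/5


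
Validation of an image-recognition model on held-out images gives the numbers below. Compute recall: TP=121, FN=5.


Recall = TP/(TP+FN)
= 121/(121+5)
= 121/126 = 96.03%

96.03%


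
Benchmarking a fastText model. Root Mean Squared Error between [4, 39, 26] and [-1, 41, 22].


MSE = 45/3 = 15
RMSE = √(45/3) = 3.873

3.873


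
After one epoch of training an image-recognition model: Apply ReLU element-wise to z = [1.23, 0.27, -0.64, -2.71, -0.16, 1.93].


ReLU(1.23) = max(0, 1.23) = 1.23
ReLU(0.27) = max(0, 0.27) = 0.27
ReLU(-0.64) = max(0, -0.64) = 0.0
ReLU(-2.71) = max(0, -2.71) = 0.0
ReLU(-0.16) = max(0, -0.16) = 0.0
ReLU(1.93) = max(0, 1.93) = 1.93
result = [1.23, 0.27, 0.0, 0.0, 0.0, 1.93]

[1.23, 0.27, 0.0, 0.0, 0.0, 1.93]


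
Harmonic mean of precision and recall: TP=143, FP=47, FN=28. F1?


Precision = 143/190 = 0.7526
Recall = 143/171 = 0.8363
F1 = 2·P·R/(P+R) = 2·TP/(2·TP+FP+FN) = 286/(286+47+28) = 286/361 = 0.7922

0.7922


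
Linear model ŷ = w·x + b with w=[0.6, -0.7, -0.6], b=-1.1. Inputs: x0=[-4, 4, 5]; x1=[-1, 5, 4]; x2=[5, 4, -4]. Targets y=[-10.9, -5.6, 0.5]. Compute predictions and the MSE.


ŷ0 = (0.6)·(-4) + (-0.7)·(4) + (-0.6)·(5) - 1.1 = -9.3
ŷ1 = (0.6)·(-1) + (-0.7)·(5) + (-0.6)·(4) - 1.1 = -7.6
ŷ2 = (0.6)·(5) + (-0.7)·(4) + (-0.6)·(-4) - 1.1 = 1.5
errors² = [2.56, 4.0, 1.0]
MSE = 7.5600/3 = 2.52

2.52


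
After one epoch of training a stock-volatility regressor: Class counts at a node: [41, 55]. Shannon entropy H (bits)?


Probabilities: [41/96, 55/96] ≈ [0.4271, 0.5729]
H = -((41/96)·log₂(41/96) + (55/96)·log₂(55/96))
  = 0.9846 bits

0.9846 bits


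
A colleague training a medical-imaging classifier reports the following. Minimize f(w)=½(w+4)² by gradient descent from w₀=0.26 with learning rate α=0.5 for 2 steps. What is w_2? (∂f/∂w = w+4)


step 1: grad = 0.26+4 = 4.26; w = 0.26 - 0.5·(4.26) = -1.87
step 2: grad = -1.87+4 = 2.13; w = -1.87 - 0.5·(2.13) = -2.935

-2.935


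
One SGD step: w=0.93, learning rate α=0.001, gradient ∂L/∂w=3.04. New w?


w_new = w - α·∇
= 0.93 - 0.001·3.04
= 0.93 - 0.00304
= 0.92696

0.92696


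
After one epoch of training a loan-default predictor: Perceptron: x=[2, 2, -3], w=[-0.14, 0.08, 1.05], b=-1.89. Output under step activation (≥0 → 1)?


z = (2)·(-0.14) + (2)·(0.08) + (-3)·(1.05) - 1.89
  = -5.16
step(z) = 0 (z<0)

0


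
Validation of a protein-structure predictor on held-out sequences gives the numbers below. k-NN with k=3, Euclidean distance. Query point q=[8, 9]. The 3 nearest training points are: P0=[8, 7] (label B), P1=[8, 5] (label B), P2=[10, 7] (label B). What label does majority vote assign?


d(q,P0) = 2.0  (label B)
d(q,P1) = 4.0  (label B)
d(q,P2) = 2.8284  (label B)
Votes: A=0, B=3
Majority → B

B


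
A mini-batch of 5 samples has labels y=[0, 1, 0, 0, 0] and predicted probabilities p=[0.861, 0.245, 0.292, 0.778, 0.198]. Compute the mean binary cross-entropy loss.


L[0] = -ln(1-0.861) = -ln(0.139) = 1.9733
L[1] = -ln(0.245) = 1.4065
L[2] = -ln(1-0.292) = -ln(0.708) = 0.3453
L[3] = -ln(1-0.778) = -ln(0.222) = 1.5051
L[4] = -ln(1-0.198) = -ln(0.802) = 0.2206
mean = (1.9733 + 1.4065 + 0.3453 + 1.5051 + 0.2206)/5 = 1.0902

1.0902


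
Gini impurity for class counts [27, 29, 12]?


Probabilities: [27/68, 29/68, 12/68] ≈ [0.3971, 0.4265, 0.1765]
Σpᵢ² = (729 + 841 + 144)/68² = 1714/4624
Gini = 1 - Σpᵢ² = 1 - 1714/4624 = 0.6293

0.6293


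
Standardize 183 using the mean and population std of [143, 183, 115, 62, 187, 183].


μ = 145.5, σ = 45.5403
z = (183 - 145.5)/45.5403 = 0.8234

0.8234


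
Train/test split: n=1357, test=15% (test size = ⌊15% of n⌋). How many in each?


Test = ⌊1357·15/100⌋ = 203
Train = 1357 - 203 = 1154

Train: 1154, Test: 203


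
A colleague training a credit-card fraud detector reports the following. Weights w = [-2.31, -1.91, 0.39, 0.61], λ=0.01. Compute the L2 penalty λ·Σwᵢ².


‖w‖₂² = (-2.31)² + (-1.91)² + (0.39)² + (0.61)²
     = 5.3361 + 3.6481 + 0.1521 + 0.3721
     = 9.5084
λ·‖w‖₂² = 0.01·9.5084 = 0.095084

0.095084


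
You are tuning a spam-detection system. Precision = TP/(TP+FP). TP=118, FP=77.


Precision = TP/(TP+FP)
= 118/(118+77)
= 118/195 = 60.51%

60.51%


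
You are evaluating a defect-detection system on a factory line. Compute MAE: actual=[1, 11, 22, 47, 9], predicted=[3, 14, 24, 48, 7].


Absolute errors: |1-3|=2, |11-14|=3, |22-24|=2, |47-48|=1, |9-7|=2
Sum = 10
MAE = 10/5 = 2

2


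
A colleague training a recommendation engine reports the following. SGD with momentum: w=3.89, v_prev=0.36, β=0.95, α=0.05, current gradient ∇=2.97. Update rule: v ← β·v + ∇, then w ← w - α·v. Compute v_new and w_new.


v_new = 0.95·0.36 + 2.97 = 0.342 + 2.97 = 3.312
w_new = 3.89 - 0.05·3.312 = 3.89 - 0.1656 = 3.7244

v_new=3.312, w_new=3.7244


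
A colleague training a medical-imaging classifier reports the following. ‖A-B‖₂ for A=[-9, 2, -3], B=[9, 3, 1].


d = √((-9-9)² + (2-3)² + (-3-1)²)
  = √(324 + 1 + 16)
  = √341 = 18.4662

18.4662


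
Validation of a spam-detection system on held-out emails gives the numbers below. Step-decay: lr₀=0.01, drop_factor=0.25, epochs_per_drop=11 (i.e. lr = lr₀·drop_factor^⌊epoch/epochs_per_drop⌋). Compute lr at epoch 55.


n_drops = ⌊55/11⌋ = 5
lr = 0.01·0.25^5 = 0.01·0.0009765625 = 0.000009765625

0.000009765625


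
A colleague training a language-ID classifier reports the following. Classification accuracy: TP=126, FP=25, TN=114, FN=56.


Accuracy = (TP+TN)/(TP+TN+FP+FN)
= (126+114)/(321)
= 240/321 = 74.77%

74.77%


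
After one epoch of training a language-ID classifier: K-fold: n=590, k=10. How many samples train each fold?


Fold size = 590/10 = 59
Training per fold = 590 - 59 = 531

531


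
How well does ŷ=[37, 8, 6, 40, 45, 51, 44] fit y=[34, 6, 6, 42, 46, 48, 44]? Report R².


ȳ = 32.2857
SS_res = Σ(y-ŷ)² = 27
SS_tot = Σ(y-ȳ)² = 2051.43
R² = 1 - SS_res/SS_tot = 1 - 0.0132 = 0.9868

0.9868


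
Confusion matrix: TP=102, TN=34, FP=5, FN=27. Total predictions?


Total = TP + TN + FP + FN
= 102 + 34 + 5 + 27
= 168
(Predicted positive: 107, predicted negative: 61)

168


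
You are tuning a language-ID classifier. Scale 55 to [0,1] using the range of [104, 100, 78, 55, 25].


min=25, max=104
(55-25)/(104-25) = 30/79 = 0.3797

0.3797


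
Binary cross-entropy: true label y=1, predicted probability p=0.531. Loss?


BCE = -[y·ln(p) + (1-y)·ln(1-p)]
= -1·ln(0.531) - 0
= -ln(0.531) = 0.633

0.633


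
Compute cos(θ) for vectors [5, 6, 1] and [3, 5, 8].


A·B = 5·3 + 6·5 + 1·8 = 53
‖A‖ = √62 = 7.874, ‖B‖ = √98 = 9.8995
cos = 53/(√62·√98) = 53/√6076 = 0.6799

0.6799


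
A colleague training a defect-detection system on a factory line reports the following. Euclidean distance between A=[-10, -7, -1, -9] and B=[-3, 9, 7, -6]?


d = √((-10+ 3)² + (-7-9)² + (-1-7)² + (-9+ 6)²)
  = √(49 + 256 + 64 + 9)
  = √378 = 19.4422

19.4422


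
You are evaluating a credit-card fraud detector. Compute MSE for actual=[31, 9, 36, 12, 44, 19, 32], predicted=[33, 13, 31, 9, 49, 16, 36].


Squared errors: (31-33)²=4, (9-13)²=16, (36-31)²=25, (12-9)²=9, (44-49)²=25, (19-16)²=9, (32-36)²=16
Sum = 104
MSE = 104/7 = 104/7

104/7


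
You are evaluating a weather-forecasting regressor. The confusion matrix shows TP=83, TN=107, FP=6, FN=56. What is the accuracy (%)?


Accuracy = (TP+TN)/(TP+TN+FP+FN)
= (83+107)/(252)
= 190/252 = 75.4%

75.4%


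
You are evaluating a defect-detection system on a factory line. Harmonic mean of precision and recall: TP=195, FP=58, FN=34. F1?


Precision = 195/253 = 0.7708
Recall = 195/229 = 0.8515
F1 = 2·P·R/(P+R) = 2·TP/(2·TP+FP+FN) = 390/(390+58+34) = 390/482 = 0.8091

0.8091


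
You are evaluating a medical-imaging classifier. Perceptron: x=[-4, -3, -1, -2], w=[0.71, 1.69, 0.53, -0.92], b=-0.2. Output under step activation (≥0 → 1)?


z = (-4)·(0.71) + (-3)·(1.69) + (-1)·(0.53) + (-2)·(-0.92) - 0.2
  = -6.8
step(z) = 0 (z<0)

0


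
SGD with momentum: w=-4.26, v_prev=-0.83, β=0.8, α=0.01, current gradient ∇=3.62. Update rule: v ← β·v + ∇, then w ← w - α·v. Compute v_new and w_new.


v_new = 0.8·-0.83 + 3.62 = -0.664 + 3.62 = 2.956
w_new = -4.26 - 0.01·2.956 = -4.26 - 0.02956 = -4.28956

v_new=2.956, w_new=-4.28956


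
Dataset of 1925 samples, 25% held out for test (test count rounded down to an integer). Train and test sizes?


Test = ⌊1925·25/100⌋ = 481
Train = 1925 - 481 = 1444

Train: 1444, Test: 481


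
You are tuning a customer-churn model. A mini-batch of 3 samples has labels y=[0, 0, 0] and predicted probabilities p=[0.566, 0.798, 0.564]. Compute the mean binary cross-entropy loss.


L[0] = -ln(1-0.566) = -ln(0.434) = 0.8347
L[1] = -ln(1-0.798) = -ln(0.202) = 1.5995
L[2] = -ln(1-0.564) = -ln(0.436) = 0.8301
mean = (0.8347 + 1.5995 + 0.8301)/3 = 1.0881

1.0881


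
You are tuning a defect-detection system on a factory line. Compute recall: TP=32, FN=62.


Recall = TP/(TP+FN)
= 32/(32+62)
= 32/94 = 34.04%

34.04%


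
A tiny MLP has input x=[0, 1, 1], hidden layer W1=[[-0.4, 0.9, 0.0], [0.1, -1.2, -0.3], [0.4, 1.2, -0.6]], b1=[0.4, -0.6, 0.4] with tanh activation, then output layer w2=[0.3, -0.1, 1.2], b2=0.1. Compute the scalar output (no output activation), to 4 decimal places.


z1[0] = (-0.4)·(0) + (0.9)·(1) + (0.0)·(1) + 0.4 = 1.3
z1[1] = (0.1)·(0) + (-1.2)·(1) + (-0.3)·(1) - 0.6 = -2.1
z1[2] = (0.4)·(0) + (1.2)·(1) + (-0.6)·(1) + 0.4 = 1.0
h = tanh(z1) = [0.8617, -0.9705, 0.7616]
output = (0.3)·(0.8617) + (-0.1)·(-0.9705) + (1.2)·(0.7616) + 0.1 = 1.3695

1.3695


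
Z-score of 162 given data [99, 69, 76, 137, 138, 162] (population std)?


μ = 113.5, σ = 34.4032
z = (162 - 113.5)/34.4032 = 1.4098

1.4098


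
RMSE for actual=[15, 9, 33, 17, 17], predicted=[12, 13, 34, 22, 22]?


MSE = 76/5 = 15.2
RMSE = √(76/5) = 3.8987

3.8987


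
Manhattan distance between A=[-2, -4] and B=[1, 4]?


d = |-2-1| + |-4-4|
  = 3 + 8
  = 11

11


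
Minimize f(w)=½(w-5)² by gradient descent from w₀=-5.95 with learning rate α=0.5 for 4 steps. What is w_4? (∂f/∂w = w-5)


step 1: grad = -5.95-5 = -10.95; w = -5.95 - 0.5·(-10.95) = -0.475
step 2: grad = -0.475-5 = -5.475; w = -0.475 - 0.5·(-5.475) = 2.2625
step 3: grad = 2.2625-5 = -2.7375; w = 2.2625 - 0.5·(-2.7375) = 3.63125
step 4: grad = 3.63125-5 = -1.36875; w = 3.63125 - 0.5·(-1.36875) = 4.315625

4.315625


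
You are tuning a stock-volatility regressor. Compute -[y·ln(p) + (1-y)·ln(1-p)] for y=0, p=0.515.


BCE = -[y·ln(p) + (1-y)·ln(1-p)]
= -0 - 1·ln(1-0.515)
= -ln(0.485) = 0.7236

0.7236


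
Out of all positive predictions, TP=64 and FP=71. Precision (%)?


Precision = TP/(TP+FP)
= 64/(64+71)
= 64/135 = 47.41%

47.41%


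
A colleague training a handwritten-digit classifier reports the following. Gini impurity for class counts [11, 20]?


Probabilities: [11/31, 20/31] ≈ [0.3548, 0.6452]
Σpᵢ² = (121 + 400)/31² = 521/961
Gini = 1 - Σpᵢ² = 1 - 521/961 = 0.4579

0.4579


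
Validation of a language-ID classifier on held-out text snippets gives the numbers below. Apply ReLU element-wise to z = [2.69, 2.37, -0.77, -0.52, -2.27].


ReLU(2.69) = max(0, 2.69) = 2.69
ReLU(2.37) = max(0, 2.37) = 2.37
ReLU(-0.77) = max(0, -0.77) = 0.0
ReLU(-0.52) = max(0, -0.52) = 0.0
ReLU(-2.27) = max(0, -2.27) = 0.0
result = [2.69, 2.37, 0.0, 0.0, 0.0]

[2.69, 2.37, 0.0, 0.0, 0.0]


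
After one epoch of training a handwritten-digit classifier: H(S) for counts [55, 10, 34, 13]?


Probabilities: [55/112, 10/112, 34/112, 13/112] ≈ [0.4911, 0.0893, 0.3036, 0.1161]
H = -((55/112)·log₂(55/112) + (10/112)·log₂(10/112) + (34/112)·log₂(34/112) + (13/112)·log₂(13/112))
  = 1.6978 bits

1.6978 bits


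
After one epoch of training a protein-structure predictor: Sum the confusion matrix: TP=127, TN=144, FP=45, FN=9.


Total = TP + TN + FP + FN
= 127 + 144 + 45 + 9
= 325
(Predicted positive: 172, predicted negative: 153)

325


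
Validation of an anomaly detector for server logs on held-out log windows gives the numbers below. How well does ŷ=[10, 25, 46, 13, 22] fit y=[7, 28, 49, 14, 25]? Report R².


ȳ = 24.6
SS_res = Σ(y-ŷ)² = 37
SS_tot = Σ(y-ȳ)² = 1029.2
R² = 1 - SS_res/SS_tot = 1 - 0.036 = 0.964

0.964


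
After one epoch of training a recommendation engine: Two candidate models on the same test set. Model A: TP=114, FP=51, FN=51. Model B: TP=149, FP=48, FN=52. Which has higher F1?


Model A: P=114/165=0.6909, R=114/165=0.6909, F1=2PR/(P+R)=2TP/(2TP+FP+FN)=228/330=0.6909
Model B: P=149/197=0.7563, R=149/201=0.7413, F1=2PR/(P+R)=2TP/(2TP+FP+FN)=298/398=0.7487
0.6909 < 0.7487 → Model B

Model B


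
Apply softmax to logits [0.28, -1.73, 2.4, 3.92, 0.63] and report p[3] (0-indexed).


Exponentials: e^0.28=1.3231, e^-1.73=0.1773, e^2.4=11.0232, e^3.92=50.4004, e^0.63=1.8776
Sum = 64.8016
Softmax = [0.0204, 0.0027, 0.1701, 0.7778, 0.029]
p[3] = 50.4004/64.8016 = 0.7778

0.7778


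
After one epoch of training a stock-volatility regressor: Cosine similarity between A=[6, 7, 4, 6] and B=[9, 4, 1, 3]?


A·B = 6·9 + 7·4 + 4·1 + 6·3 = 104
‖A‖ = √137 = 11.7047, ‖B‖ = √107 = 10.3441
cos = 104/(√137·√107) = 104/√14659 = 0.859

0.859


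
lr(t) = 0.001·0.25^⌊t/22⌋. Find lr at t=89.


n_drops = ⌊89/22⌋ = 4
lr = 0.001·0.25^4 = 0.001·0.00390625 = 0.00000390625

0.00000390625


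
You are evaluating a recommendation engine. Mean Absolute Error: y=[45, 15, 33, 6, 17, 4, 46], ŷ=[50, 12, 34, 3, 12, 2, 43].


Absolute errors: |45-50|=5, |15-12|=3, |33-34|=1, |6-3|=3, |17-12|=5, |4-2|=2, |46-43|=3
Sum = 22
MAE = 22/7 = 22/7

22/7


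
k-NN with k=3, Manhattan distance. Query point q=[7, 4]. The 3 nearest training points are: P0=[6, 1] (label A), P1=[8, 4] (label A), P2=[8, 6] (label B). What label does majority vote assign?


d(q,P0) = 4  (label A)
d(q,P1) = 1  (label A)
d(q,P2) = 3  (label B)
Votes: A=2, B=1
Majority → A

A


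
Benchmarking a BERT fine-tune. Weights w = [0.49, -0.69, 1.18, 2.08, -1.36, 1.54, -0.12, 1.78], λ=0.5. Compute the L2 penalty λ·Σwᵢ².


‖w‖₂² = (0.49)² + (-0.69)² + (1.18)² + (2.08)² + (-1.36)² + (1.54)² + (-0.12)² + (1.78)²
     = 0.2401 + 0.4761 + 1.3924 + 4.3264 + 1.8496 + 2.3716 + 0.0144 + 3.1684
     = 13.839
λ·‖w‖₂² = 0.5·13.839 = 6.9195

6.9195


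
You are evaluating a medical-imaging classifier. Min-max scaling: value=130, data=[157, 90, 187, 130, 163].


min=90, max=187
(130-90)/(187-90) = 40/97 = 0.4124

0.4124


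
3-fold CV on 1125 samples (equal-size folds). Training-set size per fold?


Fold size = 1125/3 = 375
Training per fold = 1125 - 375 = 750

750


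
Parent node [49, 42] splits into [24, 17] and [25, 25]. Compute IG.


Parent = [49, 42], H_parent = 0.9957
H_left = 0.9789 (n=41), H_right = 1 (n=50)
H_children = (41/91)·0.9789 + (50/91)·1 = 0.9905
IG = 0.9957 - 0.9905 = 0.0052

0.0052


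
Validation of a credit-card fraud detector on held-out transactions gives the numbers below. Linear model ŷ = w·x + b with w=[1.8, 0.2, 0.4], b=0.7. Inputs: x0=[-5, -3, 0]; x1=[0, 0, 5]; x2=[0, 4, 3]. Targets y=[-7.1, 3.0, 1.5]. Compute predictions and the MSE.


ŷ0 = (1.8)·(-5) + (0.2)·(-3) + (0.4)·(0) + 0.7 = -8.9
ŷ1 = (1.8)·(0) + (0.2)·(0) + (0.4)·(5) + 0.7 = 2.7
ŷ2 = (1.8)·(0) + (0.2)·(4) + (0.4)·(3) + 0.7 = 2.7
errors² = [3.24, 0.09, 1.44]
MSE = 4.7700/3 = 1.59

1.59


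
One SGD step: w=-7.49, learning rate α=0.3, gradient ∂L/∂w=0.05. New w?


w_new = w - α·∇
= -7.49 - 0.3·0.05
= -7.49 - 0.015
= -7.505

-7.505


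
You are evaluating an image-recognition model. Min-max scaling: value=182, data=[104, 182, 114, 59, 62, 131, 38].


min=38, max=182
(182-38)/(182-38) = 144/144 = 1.0

1.0


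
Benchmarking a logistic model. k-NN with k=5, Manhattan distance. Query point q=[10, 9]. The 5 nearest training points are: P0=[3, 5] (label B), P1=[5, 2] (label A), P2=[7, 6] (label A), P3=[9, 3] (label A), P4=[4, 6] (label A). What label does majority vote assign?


d(q,P0) = 11  (label B)
d(q,P1) = 12  (label A)
d(q,P2) = 6  (label A)
d(q,P3) = 7  (label A)
d(q,P4) = 9  (label A)
Votes: A=4, B=1
Majority → A

A


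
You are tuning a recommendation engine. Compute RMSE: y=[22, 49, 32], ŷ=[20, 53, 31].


MSE = 21/3 = 7
RMSE = √(21/3) = 2.6458

2.6458


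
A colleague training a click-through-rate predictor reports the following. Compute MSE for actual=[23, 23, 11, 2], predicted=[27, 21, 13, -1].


Squared errors: (23-27)²=16, (23-21)²=4, (11-13)²=4, (2+ 1)²=9
Sum = 33
MSE = 33/4 = 33/4

33/4


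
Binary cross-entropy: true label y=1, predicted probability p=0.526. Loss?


BCE = -[y·ln(p) + (1-y)·ln(1-p)]
= -1·ln(0.526) - 0
= -ln(0.526) = 0.6425

0.6425


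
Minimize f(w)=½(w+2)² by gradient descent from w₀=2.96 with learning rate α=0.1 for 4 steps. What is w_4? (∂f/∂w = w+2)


step 1: grad = 2.96+2 = 4.96; w = 2.96 - 0.1·(4.96) = 2.464
step 2: grad = 2.464+2 = 4.464; w = 2.464 - 0.1·(4.464) = 2.0176
step 3: grad = 2.0176+2 = 4.0176; w = 2.0176 - 0.1·(4.0176) = 1.61584
step 4: grad = 1.61584+2 = 3.61584; w = 1.61584 - 0.1·(3.61584) = 1.254256

1.254256


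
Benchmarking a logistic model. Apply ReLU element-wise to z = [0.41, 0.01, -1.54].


ReLU(0.41) = max(0, 0.41) = 0.41
ReLU(0.01) = max(0, 0.01) = 0.01
ReLU(-1.54) = max(0, -1.54) = 0.0
result = [0.41, 0.01, 0.0]

[0.41, 0.01, 0.0]


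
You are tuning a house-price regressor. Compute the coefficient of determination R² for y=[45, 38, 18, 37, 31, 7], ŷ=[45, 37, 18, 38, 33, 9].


ȳ = 29.3333
SS_res = Σ(y-ŷ)² = 10
SS_tot = Σ(y-ȳ)² = 1009.33
R² = 1 - SS_res/SS_tot = 1 - 0.0099 = 0.9901

0.9901


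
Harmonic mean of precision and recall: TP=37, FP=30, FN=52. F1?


Precision = 37/67 = 0.5522
Recall = 37/89 = 0.4157
F1 = 2·P·R/(P+R) = 2·TP/(2·TP+FP+FN) = 74/(74+30+52) = 74/156 = 0.4744

0.4744


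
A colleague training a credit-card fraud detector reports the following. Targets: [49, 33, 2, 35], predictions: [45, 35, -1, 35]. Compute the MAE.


Absolute errors: |49-45|=4, |33-35|=2, |2+ 1|=3, |35-35|=0
Sum = 9
MAE = 9/4 = 9/4

9/4


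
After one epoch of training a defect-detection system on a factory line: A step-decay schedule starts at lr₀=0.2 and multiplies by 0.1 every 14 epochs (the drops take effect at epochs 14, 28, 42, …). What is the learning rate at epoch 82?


n_drops = ⌊82/14⌋ = 5
lr = 0.2·0.1^5 = 0.2·0.00001 = 0.000002

0.000002


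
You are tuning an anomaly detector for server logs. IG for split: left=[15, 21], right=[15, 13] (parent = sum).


Parent = [30, 34], H_parent = 0.9972
H_left = 0.9799 (n=36), H_right = 0.9963 (n=28)
H_children = (36/64)·0.9799 + (28/64)·0.9963 = 0.9871
IG = 0.9972 - 0.9871 = 0.0101

0.0101


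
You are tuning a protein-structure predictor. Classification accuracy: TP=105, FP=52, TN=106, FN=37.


Accuracy = (TP+TN)/(TP+TN+FP+FN)
= (105+106)/(300)
= 211/300 = 70.33%

70.33%


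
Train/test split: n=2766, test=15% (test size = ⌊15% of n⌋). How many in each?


Test = ⌊2766·15/100⌋ = 414
Train = 2766 - 414 = 2352

Train: 2352, Test: 414


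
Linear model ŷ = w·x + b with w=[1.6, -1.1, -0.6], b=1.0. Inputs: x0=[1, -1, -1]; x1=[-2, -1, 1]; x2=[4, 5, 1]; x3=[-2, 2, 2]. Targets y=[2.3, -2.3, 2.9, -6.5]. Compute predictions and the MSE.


ŷ0 = (1.6)·(1) + (-1.1)·(-1) + (-0.6)·(-1) + 1.0 = 4.3
ŷ1 = (1.6)·(-2) + (-1.1)·(-1) + (-0.6)·(1) + 1.0 = -1.7
ŷ2 = (1.6)·(4) + (-1.1)·(5) + (-0.6)·(1) + 1.0 = 1.3
ŷ3 = (1.6)·(-2) + (-1.1)·(2) + (-0.6)·(2) + 1.0 = -5.6
errors² = [4.0, 0.36, 2.56, 0.81]
MSE = 7.7300/4 = 1.9325

1.9325


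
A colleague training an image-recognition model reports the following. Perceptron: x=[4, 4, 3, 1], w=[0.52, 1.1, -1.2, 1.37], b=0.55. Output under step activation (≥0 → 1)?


z = (4)·(0.52) + (4)·(1.1) + (3)·(-1.2) + (1)·(1.37) + 0.55
  = 4.8
step(z) = 1 (z≥0)

1


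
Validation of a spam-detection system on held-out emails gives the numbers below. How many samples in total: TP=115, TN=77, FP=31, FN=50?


Total = TP + TN + FP + FN
= 115 + 77 + 31 + 50
= 273
(Predicted positive: 146, predicted negative: 127)

273


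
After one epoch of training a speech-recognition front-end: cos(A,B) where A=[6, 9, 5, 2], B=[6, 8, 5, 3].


A·B = 6·6 + 9·8 + 5·5 + 2·3 = 139
‖A‖ = √146 = 12.083, ‖B‖ = √134 = 11.5758
cos = 139/(√146·√134) = 139/√19564 = 0.9938

0.9938


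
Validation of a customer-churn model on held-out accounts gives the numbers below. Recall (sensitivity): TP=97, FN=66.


Recall = TP/(TP+FN)
= 97/(97+66)
= 97/163 = 59.51%

59.51%


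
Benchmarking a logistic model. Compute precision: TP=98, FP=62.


Precision = TP/(TP+FP)
= 98/(98+62)
= 98/160 = 61.25%

61.25%


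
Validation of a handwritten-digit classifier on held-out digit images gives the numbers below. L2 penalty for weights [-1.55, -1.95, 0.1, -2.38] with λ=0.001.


‖w‖₂² = (-1.55)² + (-1.95)² + (0.1)² + (-2.38)²
     = 2.4025 + 3.8025 + 0.01 + 5.6644
     = 11.8794
λ·‖w‖₂² = 0.001·11.8794 = 0.011879

0.011879


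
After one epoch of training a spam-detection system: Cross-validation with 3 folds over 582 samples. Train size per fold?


Fold size = 582/3 = 194
Training per fold = 582 - 194 = 388

388


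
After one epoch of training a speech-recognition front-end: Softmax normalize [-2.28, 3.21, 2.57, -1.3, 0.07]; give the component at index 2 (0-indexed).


Exponentials: e^-2.28=0.1023, e^3.21=24.7791, e^2.57=13.0658, e^-1.3=0.2725, e^0.07=1.0725
Sum = 39.2922
Softmax = [0.0026, 0.6306, 0.3325, 0.0069, 0.0273]
p[2] = 13.0658/39.2922 = 0.3325

0.3325


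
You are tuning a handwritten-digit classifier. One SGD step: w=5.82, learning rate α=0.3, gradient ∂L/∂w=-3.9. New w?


w_new = w - α·∇
= 5.82 - 0.3·-3.9
= 5.82 + 1.17
= 6.99

6.99


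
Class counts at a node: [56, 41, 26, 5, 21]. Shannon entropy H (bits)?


Probabilities: [56/149, 41/149, 26/149, 5/149, 21/149] ≈ [0.3758, 0.2752, 0.1745, 0.0336, 0.1409]
H = -((56/149)·log₂(56/149) + (41/149)·log₂(41/149) + (26/149)·log₂(26/149) + (5/149)·log₂(5/149) + (21/149)·log₂(21/149))
  = 2.0451 bits

2.0451 bits


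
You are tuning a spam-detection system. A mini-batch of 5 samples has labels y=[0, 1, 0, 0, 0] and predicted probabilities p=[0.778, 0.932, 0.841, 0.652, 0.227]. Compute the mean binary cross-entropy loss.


L[0] = -ln(1-0.778) = -ln(0.222) = 1.5051
L[1] = -ln(0.932) = 0.0704
L[2] = -ln(1-0.841) = -ln(0.159) = 1.8389
L[3] = -ln(1-0.652) = -ln(0.348) = 1.0556
L[4] = -ln(1-0.227) = -ln(0.773) = 0.2575
mean = (1.5051 + 0.0704 + 1.8389 + 1.0556 + 0.2575)/5 = 0.9455

0.9455


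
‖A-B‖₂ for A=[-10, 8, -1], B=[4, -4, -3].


d = √((-10-4)² + (8+ 4)² + (-1+ 3)²)
  = √(196 + 144 + 4)
  = √344 = 18.5472

18.5472


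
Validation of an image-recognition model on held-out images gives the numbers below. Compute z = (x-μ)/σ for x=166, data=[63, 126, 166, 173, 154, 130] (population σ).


μ = 135.3333, σ = 36.6409
z = (166 - 135.3333)/36.6409 = 0.837

0.837


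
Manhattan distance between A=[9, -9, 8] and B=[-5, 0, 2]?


d = |9+ 5| + |-9-0| + |8-2|
  = 14 + 9 + 6
  = 29

29


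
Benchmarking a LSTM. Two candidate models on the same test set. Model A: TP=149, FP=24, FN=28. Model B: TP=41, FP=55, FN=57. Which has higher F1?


Model A: P=149/173=0.8613, R=149/177=0.8418, F1=2PR/(P+R)=2TP/(2TP+FP+FN)=298/350=0.8514
Model B: P=41/96=0.4271, R=41/98=0.4184, F1=2PR/(P+R)=2TP/(2TP+FP+FN)=82/194=0.4227
0.8514 > 0.4227 → Model A

Model A


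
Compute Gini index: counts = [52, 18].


Probabilities: [52/70, 18/70] ≈ [0.7429, 0.2571]
Σpᵢ² = (2704 + 324)/70² = 3028/4900
Gini = 1 - Σpᵢ² = 1 - 3028/4900 = 0.382

0.382


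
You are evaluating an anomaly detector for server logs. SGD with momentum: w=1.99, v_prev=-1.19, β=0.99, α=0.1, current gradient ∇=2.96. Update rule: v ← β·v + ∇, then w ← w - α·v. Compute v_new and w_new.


v_new = 0.99·-1.19 + 2.96 = -1.1781 + 2.96 = 1.7819
w_new = 1.99 - 0.1·1.7819 = 1.99 - 0.17819 = 1.81181

v_new=1.7819, w_new=1.81181


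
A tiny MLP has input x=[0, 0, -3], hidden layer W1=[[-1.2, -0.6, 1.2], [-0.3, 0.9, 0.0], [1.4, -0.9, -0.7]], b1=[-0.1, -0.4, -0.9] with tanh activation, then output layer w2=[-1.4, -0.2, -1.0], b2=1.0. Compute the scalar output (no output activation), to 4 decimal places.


z1[0] = (-1.2)·(0) + (-0.6)·(0) + (1.2)·(-3) - 0.1 = -3.7
z1[1] = (-0.3)·(0) + (0.9)·(0) + (0.0)·(-3) - 0.4 = -0.4
z1[2] = (1.4)·(0) + (-0.9)·(0) + (-0.7)·(-3) - 0.9 = 1.2
h = tanh(z1) = [-0.9988, -0.3799, 0.8337]
output = (-1.4)·(-0.9988) + (-0.2)·(-0.3799) + (-1.0)·(0.8337) + 1.0 = 1.6406

1.6406


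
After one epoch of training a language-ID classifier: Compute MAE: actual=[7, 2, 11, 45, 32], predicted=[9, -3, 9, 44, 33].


Absolute errors: |7-9|=2, |2+ 3|=5, |11-9|=2, |45-44|=1, |32-33|=1
Sum = 11
MAE = 11/5 = 11/5

11/5


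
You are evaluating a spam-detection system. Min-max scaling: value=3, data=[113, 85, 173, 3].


min=3, max=173
(3-3)/(173-3) = 0/170 = 0.0

0.0


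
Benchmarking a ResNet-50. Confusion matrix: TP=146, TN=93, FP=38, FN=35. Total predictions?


Total = TP + TN + FP + FN
= 146 + 93 + 38 + 35
= 312
(Predicted positive: 184, predicted negative: 128)

312


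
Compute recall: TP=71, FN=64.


Recall = TP/(TP+FN)
= 71/(71+64)
= 71/135 = 52.59%

52.59%


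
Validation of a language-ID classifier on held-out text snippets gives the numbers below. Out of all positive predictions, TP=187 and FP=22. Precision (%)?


Precision = TP/(TP+FP)
= 187/(187+22)
= 187/209 = 89.47%

89.47%


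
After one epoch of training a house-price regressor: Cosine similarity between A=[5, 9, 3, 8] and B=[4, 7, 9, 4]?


A·B = 5·4 + 9·7 + 3·9 + 8·4 = 142
‖A‖ = √179 = 13.3791, ‖B‖ = √162 = 12.7279
cos = 142/(√179·√162) = 142/√28998 = 0.8339

0.8339


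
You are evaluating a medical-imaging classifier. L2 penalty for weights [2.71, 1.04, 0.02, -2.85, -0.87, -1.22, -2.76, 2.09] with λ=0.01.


‖w‖₂² = (2.71)² + (1.04)² + (0.02)² + (-2.85)² + (-0.87)² + (-1.22)² + (-2.76)² + (2.09)²
     = 7.3441 + 1.0816 + 0.0004 + 8.1225 + 0.7569 + 1.4884 + 7.6176 + 4.3681
     = 30.7796
λ·‖w‖₂² = 0.01·30.7796 = 0.307796

0.307796


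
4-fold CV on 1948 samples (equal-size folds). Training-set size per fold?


Fold size = 1948/4 = 487
Training per fold = 1948 - 487 = 1461

1461
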